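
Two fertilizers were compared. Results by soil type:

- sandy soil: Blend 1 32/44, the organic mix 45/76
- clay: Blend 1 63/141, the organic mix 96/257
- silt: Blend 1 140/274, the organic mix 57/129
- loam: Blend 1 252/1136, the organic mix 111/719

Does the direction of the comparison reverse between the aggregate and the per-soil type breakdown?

No

Sandy soil: Blend 1 32/44 = 72.7%, the organic mix 45/76 = 59.2% → Blend 1
Clay: Blend 1 63/141 = 44.7%, the organic mix 96/257 = 37.4% → Blend 1
Silt: Blend 1 140/274 = 51.1%, the organic mix 57/129 = 44.2% → Blend 1
Loam: Blend 1 252/1136 = 22.2%, the organic mix 111/719 = 15.4% → Blend 1
Overall: Blend 1 487/1595 = 30.5%, the organic mix 309/1181 = 26.2% → Blend 1
Blend 1 wins overall and in every soil group — no reversal.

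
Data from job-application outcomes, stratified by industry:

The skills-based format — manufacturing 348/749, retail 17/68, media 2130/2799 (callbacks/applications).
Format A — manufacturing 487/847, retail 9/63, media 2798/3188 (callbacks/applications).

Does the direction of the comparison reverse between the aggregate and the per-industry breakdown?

No

Manufacturing: the skills-based format 348/749 = 46.5%, Format A 487/847 = 57.5% → Format A
Retail: the skills-based format 17/68 = 25.0%, Format A 9/63 = 14.3% → the skills-based format
Media: the skills-based format 2130/2799 = 76.1%, Format A 2798/3188 = 87.8% → Format A
Overall: the skills-based format 2495/3616 = 69.0%, Format A 3294/4098 = 80.4% → Format A
Neither sweeps: the skills-based format wins 1 of 3 groups, Format A wins 2. Format A wins overall but not every group — no Simpson reversal.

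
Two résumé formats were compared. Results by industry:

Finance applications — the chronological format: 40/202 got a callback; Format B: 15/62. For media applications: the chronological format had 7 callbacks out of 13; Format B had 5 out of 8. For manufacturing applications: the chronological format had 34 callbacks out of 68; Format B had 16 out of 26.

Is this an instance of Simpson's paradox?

No

Finance: the chronological format 40/202 = 19.8%, Format B 15/62 = 24.2% → Format B
Media: the chronological format 7/13 = 53.8%, Format B 5/8 = 62.5% → Format B
Manufacturing: the chronological format 34/68 = 50.0%, Format B 16/26 = 61.5% → Format B
Overall: the chronological format 81/283 = 28.6%, Format B 36/96 = 37.5% → Format B
Format B wins overall and in every industry group — no reversal.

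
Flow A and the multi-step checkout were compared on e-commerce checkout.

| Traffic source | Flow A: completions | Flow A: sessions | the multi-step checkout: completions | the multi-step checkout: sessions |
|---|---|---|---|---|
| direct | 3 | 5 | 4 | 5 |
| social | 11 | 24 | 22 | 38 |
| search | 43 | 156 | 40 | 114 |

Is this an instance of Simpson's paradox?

No

Direct: Flow A 3/5 = 60.0%, the multi-step checkout 4/5 = 80.0% → the multi-step checkout
Social: Flow A 11/24 = 45.8%, the multi-step checkout 22/38 = 57.9% → the multi-step checkout
Search: Flow A 43/156 = 27.6%, the multi-step checkout 40/114 = 35.1% → the multi-step checkout
Overall: Flow A 57/185 = 30.8%, the multi-step checkout 66/157 = 42.0% → the multi-step checkout
The multi-step checkout wins overall and in every traffic group — no reversal.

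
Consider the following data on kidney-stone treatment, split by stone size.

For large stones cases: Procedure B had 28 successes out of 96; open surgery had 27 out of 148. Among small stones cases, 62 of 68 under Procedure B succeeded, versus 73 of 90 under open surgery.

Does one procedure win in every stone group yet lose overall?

Large stones: Procedure B 28/96 = 29.2%, open surgery 27/148 = 18.2% → Procedure B
Small stones: Procedure B 62/68 = 91.2%, open surgery 73/90 = 81.1% → Procedure B
Overall: Procedure B 90/164 = 54.9%, open surgery 100/238 = 42.0% → Procedure B
Procedure B wins overall and in every stone group — no reversal.

No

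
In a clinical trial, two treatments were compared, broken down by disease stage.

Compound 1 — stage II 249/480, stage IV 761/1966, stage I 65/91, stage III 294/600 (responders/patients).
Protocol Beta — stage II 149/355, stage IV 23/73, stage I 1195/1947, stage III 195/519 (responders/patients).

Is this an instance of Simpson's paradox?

Yes

Stage II: Compound 1 249/480 = 51.9%, Protocol Beta 149/355 = 42.0% → Compound 1
Stage IV: Compound 1 761/1966 = 38.7%, Protocol Beta 23/73 = 31.5% → Compound 1
Stage I: Compound 1 65/91 = 71.4%, Protocol Beta 1195/1947 = 61.4% → Compound 1
Stage III: Compound 1 294/600 = 49.0%, Protocol Beta 195/519 = 37.6% → Compound 1
Overall: Compound 1 1369/3137 = 43.6%, Protocol Beta 1562/2894 = 54.0% → Protocol Beta
Compound 1 wins each disease group but Protocol Beta wins overall — the comparison reverses. Compound 1's patients skew toward stage IV, which has a lower base rate.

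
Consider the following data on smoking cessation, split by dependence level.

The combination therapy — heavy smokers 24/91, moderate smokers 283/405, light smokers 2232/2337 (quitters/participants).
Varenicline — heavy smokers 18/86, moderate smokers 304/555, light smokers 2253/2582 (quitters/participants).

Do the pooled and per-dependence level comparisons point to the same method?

Heavy smokers: the combination therapy 24/91 = 26.4%, varenicline 18/86 = 20.9% → the combination therapy
Moderate smokers: the combination therapy 283/405 = 69.9%, varenicline 304/555 = 54.8% → the combination therapy
Light smokers: the combination therapy 2232/2337 = 95.5%, varenicline 2253/2582 = 87.3% → the combination therapy
Overall: the combination therapy 2539/2833 = 89.6%, varenicline 2575/3223 = 79.9% → the combination therapy
The combination therapy wins overall and in every dependence group — no reversal.

Yes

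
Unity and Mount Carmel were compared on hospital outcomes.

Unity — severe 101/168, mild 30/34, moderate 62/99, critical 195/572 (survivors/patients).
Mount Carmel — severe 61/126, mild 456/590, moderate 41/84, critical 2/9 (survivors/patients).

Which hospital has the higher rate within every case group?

Unity

Severe: Unity 101/168 = 60.1%, Mount Carmel 61/126 = 48.4% → Unity
Mild: Unity 30/34 = 88.2%, Mount Carmel 456/590 = 77.3% → Unity
Moderate: Unity 62/99 = 62.6%, Mount Carmel 41/84 = 48.8% → Unity
Critical: Unity 195/572 = 34.1%, Mount Carmel 2/9 = 22.2% → Unity
Unity has the higher rate in all 4 groups.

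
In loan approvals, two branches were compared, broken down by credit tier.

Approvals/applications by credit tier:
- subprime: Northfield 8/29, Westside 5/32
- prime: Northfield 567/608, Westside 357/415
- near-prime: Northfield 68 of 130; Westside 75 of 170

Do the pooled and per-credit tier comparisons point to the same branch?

Yes

Subprime: Northfield 8/29 = 27.6%, Westside 5/32 = 15.6% → Northfield
Prime: Northfield 567/608 = 93.3%, Westside 357/415 = 86.0% → Northfield
Near-prime: Northfield 68/130 = 52.3%, Westside 75/170 = 44.1% → Northfield
Overall: Northfield 643/767 = 83.8%, Westside 437/617 = 70.8% → Northfield
Northfield wins overall and in every credit group — no reversal.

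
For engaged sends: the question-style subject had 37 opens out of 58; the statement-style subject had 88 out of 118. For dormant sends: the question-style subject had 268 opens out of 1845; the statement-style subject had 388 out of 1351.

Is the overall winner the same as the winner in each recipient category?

Engaged: the question-style subject 37/58 = 63.8%, the statement-style subject 88/118 = 74.6% → the statement-style subject
Dormant: the question-style subject 268/1845 = 14.5%, the statement-style subject 388/1351 = 28.7% → the statement-style subject
Overall: the question-style subject 305/1903 = 16.0%, the statement-style subject 476/1469 = 32.4% → the statement-style subject
The statement-style subject wins overall and in every recipient group — no reversal.

Yes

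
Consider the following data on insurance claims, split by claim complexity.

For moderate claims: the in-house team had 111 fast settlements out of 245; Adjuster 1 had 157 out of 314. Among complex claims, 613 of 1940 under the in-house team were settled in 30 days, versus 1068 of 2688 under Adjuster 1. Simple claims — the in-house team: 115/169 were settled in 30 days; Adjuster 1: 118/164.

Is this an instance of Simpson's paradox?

No

Moderate: the in-house team 111/245 = 45.3%, Adjuster 1 157/314 = 50.0% → Adjuster 1
Complex: the in-house team 613/1940 = 31.6%, Adjuster 1 1068/2688 = 39.7% → Adjuster 1
Simple: the in-house team 115/169 = 68.0%, Adjuster 1 118/164 = 72.0% → Adjuster 1
Overall: the in-house team 839/2354 = 35.6%, Adjuster 1 1343/3166 = 42.4% → Adjuster 1
Adjuster 1 wins overall and in every claim group — no reversal.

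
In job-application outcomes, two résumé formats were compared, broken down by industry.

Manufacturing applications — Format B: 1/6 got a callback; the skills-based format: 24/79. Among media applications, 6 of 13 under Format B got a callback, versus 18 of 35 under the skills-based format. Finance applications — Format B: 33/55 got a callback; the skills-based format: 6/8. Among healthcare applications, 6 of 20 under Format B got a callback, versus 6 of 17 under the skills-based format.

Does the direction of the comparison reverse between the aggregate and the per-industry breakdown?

Manufacturing: Format B 1/6 = 16.7%, the skills-based format 24/79 = 30.4% → the skills-based format
Media: Format B 6/13 = 46.2%, the skills-based format 18/35 = 51.4% → the skills-based format
Finance: Format B 33/55 = 60.0%, the skills-based format 6/8 = 75.0% → the skills-based format
Healthcare: Format B 6/20 = 30.0%, the skills-based format 6/17 = 35.3% → the skills-based format
Overall: Format B 46/94 = 48.9%, the skills-based format 54/139 = 38.8% → Format B
The skills-based format wins each industry group but Format B wins overall — the comparison reverses. The skills-based format's applications skew toward manufacturing, which has a lower base rate.

Yes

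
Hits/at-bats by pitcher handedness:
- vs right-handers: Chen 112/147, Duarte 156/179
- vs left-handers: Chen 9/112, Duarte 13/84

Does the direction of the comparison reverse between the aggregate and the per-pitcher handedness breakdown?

Vs right-handers: Chen 112/147 = 76.2%, Duarte 156/179 = 87.2% → Duarte
Vs left-handers: Chen 9/112 = 8.0%, Duarte 13/84 = 15.5% → Duarte
Overall: Chen 121/259 = 46.7%, Duarte 169/263 = 64.3% → Duarte
Duarte wins overall and in every pitcher group — no reversal.

No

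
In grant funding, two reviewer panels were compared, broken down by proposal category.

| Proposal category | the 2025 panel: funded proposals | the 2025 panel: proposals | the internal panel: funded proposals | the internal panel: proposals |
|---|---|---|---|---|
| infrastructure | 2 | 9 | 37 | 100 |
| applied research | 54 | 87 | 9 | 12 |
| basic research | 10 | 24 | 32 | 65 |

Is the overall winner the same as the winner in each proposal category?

Infrastructure: the 2025 panel 2/9 = 22.2%, the internal panel 37/100 = 37.0% → the internal panel
Applied research: the 2025 panel 54/87 = 62.1%, the internal panel 9/12 = 75.0% → the internal panel
Basic research: the 2025 panel 10/24 = 41.7%, the internal panel 32/65 = 49.2% → the internal panel
Overall: the 2025 panel 66/120 = 55.0%, the internal panel 78/177 = 44.1% → the 2025 panel
The internal panel wins each proposal group but the 2025 panel wins overall — the comparison reverses. The internal panel's proposals skew toward infrastructure, which has a lower base rate.

No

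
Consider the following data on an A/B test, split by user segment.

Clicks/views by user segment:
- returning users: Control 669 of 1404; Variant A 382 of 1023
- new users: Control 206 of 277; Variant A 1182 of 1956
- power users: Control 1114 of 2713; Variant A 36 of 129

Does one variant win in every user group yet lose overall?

Returning users: Control 669/1404 = 47.6%, Variant A 382/1023 = 37.3% → Control
New users: Control 206/277 = 74.4%, Variant A 1182/1956 = 60.4% → Control
Power users: Control 1114/2713 = 41.1%, Variant A 36/129 = 27.9% → Control
Overall: Control 1989/4394 = 45.3%, Variant A 1600/3108 = 51.5% → Variant A
Control wins each user group but Variant A wins overall — the comparison reverses. Control's views skew toward power users, which has a lower base rate.

Yes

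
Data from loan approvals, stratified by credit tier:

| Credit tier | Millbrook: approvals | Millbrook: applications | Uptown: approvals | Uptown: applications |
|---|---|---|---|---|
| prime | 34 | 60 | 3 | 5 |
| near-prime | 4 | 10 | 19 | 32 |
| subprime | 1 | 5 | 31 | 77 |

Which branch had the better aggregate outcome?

Millbrook

Prime: Millbrook 34/60 = 56.7%, Uptown 3/5 = 60.0% → Uptown
Near-prime: Millbrook 4/10 = 40.0%, Uptown 19/32 = 59.4% → Uptown
Subprime: Millbrook 1/5 = 20.0%, Uptown 31/77 = 40.3% → Uptown
Overall: Millbrook 39/75 = 52.0%, Uptown 53/114 = 46.5% → Millbrook
(Uptown wins every credit group but Millbrook wins overall — Uptown's applications skew toward the low-rate subprime group.)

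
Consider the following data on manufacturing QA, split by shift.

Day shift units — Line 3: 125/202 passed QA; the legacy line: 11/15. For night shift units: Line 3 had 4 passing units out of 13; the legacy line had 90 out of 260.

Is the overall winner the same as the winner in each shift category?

No

Day shift: Line 3 125/202 = 61.9%, the legacy line 11/15 = 73.3% → the legacy line
Night shift: Line 3 4/13 = 30.8%, the legacy line 90/260 = 34.6% → the legacy line
Overall: Line 3 129/215 = 60.0%, the legacy line 101/275 = 36.7% → Line 3
The legacy line wins each shift group but Line 3 wins overall — the comparison reverses. The legacy line's units skew toward night shift, which has a lower base rate.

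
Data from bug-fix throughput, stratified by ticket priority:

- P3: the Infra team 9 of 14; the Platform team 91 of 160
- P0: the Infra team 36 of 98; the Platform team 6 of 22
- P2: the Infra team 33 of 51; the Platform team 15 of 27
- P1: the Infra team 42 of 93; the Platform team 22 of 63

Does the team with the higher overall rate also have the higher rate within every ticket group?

P3: the Infra team 9/14 = 64.3%, the Platform team 91/160 = 56.9% → the Infra team
P0: the Infra team 36/98 = 36.7%, the Platform team 6/22 = 27.3% → the Infra team
P2: the Infra team 33/51 = 64.7%, the Platform team 15/27 = 55.6% → the Infra team
P1: the Infra team 42/93 = 45.2%, the Platform team 22/63 = 34.9% → the Infra team
Overall: the Infra team 120/256 = 46.9%, the Platform team 134/272 = 49.3% → the Platform team
The Infra team wins each ticket group but the Platform team wins overall — the comparison reverses. The Infra team's tickets skew toward P0, which has a lower base rate.

No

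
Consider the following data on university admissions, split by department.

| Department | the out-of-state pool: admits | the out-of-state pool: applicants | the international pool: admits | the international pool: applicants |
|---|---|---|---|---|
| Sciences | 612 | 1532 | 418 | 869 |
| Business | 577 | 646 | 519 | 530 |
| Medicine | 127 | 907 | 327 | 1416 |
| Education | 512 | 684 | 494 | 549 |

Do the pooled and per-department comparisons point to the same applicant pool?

Yes

Sciences: the out-of-state pool 612/1532 = 39.9%, the international pool 418/869 = 48.1% → the international pool
Business: the out-of-state pool 577/646 = 89.3%, the international pool 519/530 = 97.9% → the international pool
Medicine: the out-of-state pool 127/907 = 14.0%, the international pool 327/1416 = 23.1% → the international pool
Education: the out-of-state pool 512/684 = 74.9%, the international pool 494/549 = 90.0% → the international pool
Overall: the out-of-state pool 1828/3769 = 48.5%, the international pool 1758/3364 = 52.3% → the international pool
The international pool wins overall and in every department group — no reversal.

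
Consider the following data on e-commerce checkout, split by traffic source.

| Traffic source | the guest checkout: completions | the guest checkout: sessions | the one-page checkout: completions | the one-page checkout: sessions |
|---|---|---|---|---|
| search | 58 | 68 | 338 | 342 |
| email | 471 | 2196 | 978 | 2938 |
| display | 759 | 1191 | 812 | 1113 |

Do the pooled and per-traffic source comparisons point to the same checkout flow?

Search: the guest checkout 58/68 = 85.3%, the one-page checkout 338/342 = 98.8% → the one-page checkout
Email: the guest checkout 471/2196 = 21.4%, the one-page checkout 978/2938 = 33.3% → the one-page checkout
Display: the guest checkout 759/1191 = 63.7%, the one-page checkout 812/1113 = 73.0% → the one-page checkout
Overall: the guest checkout 1288/3455 = 37.3%, the one-page checkout 2128/4393 = 48.4% → the one-page checkout
The one-page checkout wins overall and in every traffic group — no reversal.

Yes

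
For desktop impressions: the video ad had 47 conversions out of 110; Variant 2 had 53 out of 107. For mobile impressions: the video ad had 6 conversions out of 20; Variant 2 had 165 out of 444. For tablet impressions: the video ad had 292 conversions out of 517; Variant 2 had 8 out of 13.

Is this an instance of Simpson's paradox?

Desktop: the video ad 47/110 = 42.7%, Variant 2 53/107 = 49.5% → Variant 2
Mobile: the video ad 6/20 = 30.0%, Variant 2 165/444 = 37.2% → Variant 2
Tablet: the video ad 292/517 = 56.5%, Variant 2 8/13 = 61.5% → Variant 2
Overall: the video ad 345/647 = 53.3%, Variant 2 226/564 = 40.1% → the video ad
Variant 2 wins each device group but the video ad wins overall — the comparison reverses. Variant 2's impressions skew toward mobile, which has a lower base rate.

Yes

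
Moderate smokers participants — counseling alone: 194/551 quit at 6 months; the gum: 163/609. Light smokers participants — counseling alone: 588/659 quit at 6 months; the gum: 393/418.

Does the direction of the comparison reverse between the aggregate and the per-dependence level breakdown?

No

Moderate smokers: counseling alone 194/551 = 35.2%, the gum 163/609 = 26.8% → counseling alone
Light smokers: counseling alone 588/659 = 89.2%, the gum 393/418 = 94.0% → the gum
Overall: counseling alone 782/1210 = 64.6%, the gum 556/1027 = 54.1% → counseling alone
Neither sweeps: counseling alone wins 1 of 2 groups, the gum wins 1. Counseling alone wins overall but not every group — no Simpson reversal.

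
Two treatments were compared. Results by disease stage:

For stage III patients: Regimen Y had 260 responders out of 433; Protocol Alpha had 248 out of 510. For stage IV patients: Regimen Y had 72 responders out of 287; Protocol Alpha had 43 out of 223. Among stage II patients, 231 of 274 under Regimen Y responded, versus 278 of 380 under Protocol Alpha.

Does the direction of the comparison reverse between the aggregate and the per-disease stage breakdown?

No

Stage III: Regimen Y 260/433 = 60.0%, Protocol Alpha 248/510 = 48.6% → Regimen Y
Stage IV: Regimen Y 72/287 = 25.1%, Protocol Alpha 43/223 = 19.3% → Regimen Y
Stage II: Regimen Y 231/274 = 84.3%, Protocol Alpha 278/380 = 73.2% → Regimen Y
Overall: Regimen Y 563/994 = 56.6%, Protocol Alpha 569/1113 = 51.1% → Regimen Y
Regimen Y wins overall and in every disease group — no reversal.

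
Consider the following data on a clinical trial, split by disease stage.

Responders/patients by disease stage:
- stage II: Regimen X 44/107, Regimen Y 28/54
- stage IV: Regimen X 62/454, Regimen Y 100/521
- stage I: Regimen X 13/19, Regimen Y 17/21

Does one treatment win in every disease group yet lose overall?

No

Stage II: Regimen X 44/107 = 41.1%, Regimen Y 28/54 = 51.9% → Regimen Y
Stage IV: Regimen X 62/454 = 13.7%, Regimen Y 100/521 = 19.2% → Regimen Y
Stage I: Regimen X 13/19 = 68.4%, Regimen Y 17/21 = 81.0% → Regimen Y
Overall: Regimen X 119/580 = 20.5%, Regimen Y 145/596 = 24.3% → Regimen Y
Regimen Y wins overall and in every disease group — no reversal.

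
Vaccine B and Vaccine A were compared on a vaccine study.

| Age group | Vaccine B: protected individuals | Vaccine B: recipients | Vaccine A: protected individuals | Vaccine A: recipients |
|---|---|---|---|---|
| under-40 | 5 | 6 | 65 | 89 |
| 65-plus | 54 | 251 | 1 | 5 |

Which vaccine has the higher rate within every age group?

Under-40: Vaccine B 5/6 = 83.3%, Vaccine A 65/89 = 73.0% → Vaccine B
65-plus: Vaccine B 54/251 = 21.5%, Vaccine A 1/5 = 20.0% → Vaccine B
Vaccine B has the higher rate in both groups.

Vaccine B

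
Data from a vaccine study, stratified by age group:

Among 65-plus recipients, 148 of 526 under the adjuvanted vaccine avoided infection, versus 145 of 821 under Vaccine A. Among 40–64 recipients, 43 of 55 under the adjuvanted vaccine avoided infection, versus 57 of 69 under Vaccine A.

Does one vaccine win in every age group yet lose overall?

65-plus: the adjuvanted vaccine 148/526 = 28.1%, Vaccine A 145/821 = 17.7% → the adjuvanted vaccine
40–64: the adjuvanted vaccine 43/55 = 78.2%, Vaccine A 57/69 = 82.6% → Vaccine A
Overall: the adjuvanted vaccine 191/581 = 32.9%, Vaccine A 202/890 = 22.7% → the adjuvanted vaccine
Neither sweeps: the adjuvanted vaccine wins 1 of 2 groups, Vaccine A wins 1. The adjuvanted vaccine wins overall but not every group — no Simpson reversal.

No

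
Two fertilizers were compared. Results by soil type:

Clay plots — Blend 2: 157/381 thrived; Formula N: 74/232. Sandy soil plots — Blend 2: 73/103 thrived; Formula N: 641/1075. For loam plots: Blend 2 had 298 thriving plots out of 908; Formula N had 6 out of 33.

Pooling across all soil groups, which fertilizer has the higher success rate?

Formula N

Clay: Blend 2 157/381 = 41.2%, Formula N 74/232 = 31.9% → Blend 2
Sandy soil: Blend 2 73/103 = 70.9%, Formula N 641/1075 = 59.6% → Blend 2
Loam: Blend 2 298/908 = 32.8%, Formula N 6/33 = 18.2% → Blend 2
Overall: Blend 2 528/1392 = 37.9%, Formula N 721/1340 = 53.8% → Formula N
(Blend 2 wins every soil group but Formula N wins overall — Blend 2's plots skew toward the low-rate loam group.)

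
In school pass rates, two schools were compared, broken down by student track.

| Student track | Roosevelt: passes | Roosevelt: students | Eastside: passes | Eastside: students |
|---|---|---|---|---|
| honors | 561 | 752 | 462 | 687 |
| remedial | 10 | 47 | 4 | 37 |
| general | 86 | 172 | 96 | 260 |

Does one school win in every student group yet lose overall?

Honors: Roosevelt 561/752 = 74.6%, Eastside 462/687 = 67.2% → Roosevelt
Remedial: Roosevelt 10/47 = 21.3%, Eastside 4/37 = 10.8% → Roosevelt
General: Roosevelt 86/172 = 50.0%, Eastside 96/260 = 36.9% → Roosevelt
Overall: Roosevelt 657/971 = 67.7%, Eastside 562/984 = 57.1% → Roosevelt
Roosevelt wins overall and in every student group — no reversal.

No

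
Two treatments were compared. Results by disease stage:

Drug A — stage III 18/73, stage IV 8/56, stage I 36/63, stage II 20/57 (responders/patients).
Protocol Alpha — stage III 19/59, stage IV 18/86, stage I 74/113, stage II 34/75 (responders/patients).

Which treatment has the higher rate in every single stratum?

Stage III: Drug A 18/73 = 24.7%, Protocol Alpha 19/59 = 32.2% → Protocol Alpha
Stage IV: Drug A 8/56 = 14.3%, Protocol Alpha 18/86 = 20.9% → Protocol Alpha
Stage I: Drug A 36/63 = 57.1%, Protocol Alpha 74/113 = 65.5% → Protocol Alpha
Stage II: Drug A 20/57 = 35.1%, Protocol Alpha 34/75 = 45.3% → Protocol Alpha
Protocol Alpha has the higher rate in all 4 groups.

Protocol Alpha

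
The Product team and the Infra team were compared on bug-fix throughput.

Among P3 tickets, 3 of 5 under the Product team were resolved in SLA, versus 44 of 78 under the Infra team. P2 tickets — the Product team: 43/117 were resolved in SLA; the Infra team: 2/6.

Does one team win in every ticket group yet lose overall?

P3: the Product team 3/5 = 60.0%, the Infra team 44/78 = 56.4% → the Product team
P2: the Product team 43/117 = 36.8%, the Infra team 2/6 = 33.3% → the Product team
Overall: the Product team 46/122 = 37.7%, the Infra team 46/84 = 54.8% → the Infra team
The Product team wins each ticket group but the Infra team wins overall — the comparison reverses. The Product team's tickets skew toward P2, which has a lower base rate.

Yes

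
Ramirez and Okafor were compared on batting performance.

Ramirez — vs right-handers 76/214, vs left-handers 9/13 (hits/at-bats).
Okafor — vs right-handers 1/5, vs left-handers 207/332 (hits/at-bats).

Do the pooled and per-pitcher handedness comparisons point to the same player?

Vs right-handers: Ramirez 76/214 = 35.5%, Okafor 1/5 = 20.0% → Ramirez
Vs left-handers: Ramirez 9/13 = 69.2%, Okafor 207/332 = 62.3% → Ramirez
Overall: Ramirez 85/227 = 37.4%, Okafor 208/337 = 61.7% → Okafor
Ramirez wins each pitcher group but Okafor wins overall — the comparison reverses. Ramirez's at-bats skew toward vs right-handers, which has a lower base rate.

No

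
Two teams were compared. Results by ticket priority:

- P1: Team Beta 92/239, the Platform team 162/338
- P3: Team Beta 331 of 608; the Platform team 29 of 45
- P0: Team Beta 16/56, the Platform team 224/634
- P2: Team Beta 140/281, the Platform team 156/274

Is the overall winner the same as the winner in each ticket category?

P1: Team Beta 92/239 = 38.5%, the Platform team 162/338 = 47.9% → the Platform team
P3: Team Beta 331/608 = 54.4%, the Platform team 29/45 = 64.4% → the Platform team
P0: Team Beta 16/56 = 28.6%, the Platform team 224/634 = 35.3% → the Platform team
P2: Team Beta 140/281 = 49.8%, the Platform team 156/274 = 56.9% → the Platform team
Overall: Team Beta 579/1184 = 48.9%, the Platform team 571/1291 = 44.2% → Team Beta
The Platform team wins each ticket group but Team Beta wins overall — the comparison reverses. The Platform team's tickets skew toward P0, which has a lower base rate.

No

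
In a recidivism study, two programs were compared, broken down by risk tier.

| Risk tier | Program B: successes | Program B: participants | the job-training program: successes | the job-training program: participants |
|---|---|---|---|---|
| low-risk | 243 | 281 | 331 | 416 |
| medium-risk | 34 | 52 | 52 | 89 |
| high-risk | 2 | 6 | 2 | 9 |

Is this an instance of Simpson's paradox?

Low-risk: Program B 243/281 = 86.5%, the job-training program 331/416 = 79.6% → Program B
Medium-risk: Program B 34/52 = 65.4%, the job-training program 52/89 = 58.4% → Program B
High-risk: Program B 2/6 = 33.3%, the job-training program 2/9 = 22.2% → Program B
Overall: Program B 279/339 = 82.3%, the job-training program 385/514 = 74.9% → Program B
Program B wins overall and in every risk group — no reversal.

No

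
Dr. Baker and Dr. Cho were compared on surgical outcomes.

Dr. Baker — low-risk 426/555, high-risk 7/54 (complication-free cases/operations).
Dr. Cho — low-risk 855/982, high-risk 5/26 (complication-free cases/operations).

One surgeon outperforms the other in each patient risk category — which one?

Dr. Cho

Low-risk: Dr. Baker 426/555 = 76.8%, Dr. Cho 855/982 = 87.1% → Dr. Cho
High-risk: Dr. Baker 7/54 = 13.0%, Dr. Cho 5/26 = 19.2% → Dr. Cho
Dr. Cho has the higher rate in both groups.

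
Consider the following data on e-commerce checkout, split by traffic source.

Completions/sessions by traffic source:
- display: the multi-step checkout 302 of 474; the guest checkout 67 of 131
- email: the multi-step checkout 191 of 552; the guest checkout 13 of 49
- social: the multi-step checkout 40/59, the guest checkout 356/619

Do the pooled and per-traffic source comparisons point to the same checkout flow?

Display: the multi-step checkout 302/474 = 63.7%, the guest checkout 67/131 = 51.1% → the multi-step checkout
Email: the multi-step checkout 191/552 = 34.6%, the guest checkout 13/49 = 26.5% → the multi-step checkout
Social: the multi-step checkout 40/59 = 67.8%, the guest checkout 356/619 = 57.5% → the multi-step checkout
Overall: the multi-step checkout 533/1085 = 49.1%, the guest checkout 436/799 = 54.6% → the guest checkout
The multi-step checkout wins each traffic group but the guest checkout wins overall — the comparison reverses. The multi-step checkout's sessions skew toward email, which has a lower base rate.

No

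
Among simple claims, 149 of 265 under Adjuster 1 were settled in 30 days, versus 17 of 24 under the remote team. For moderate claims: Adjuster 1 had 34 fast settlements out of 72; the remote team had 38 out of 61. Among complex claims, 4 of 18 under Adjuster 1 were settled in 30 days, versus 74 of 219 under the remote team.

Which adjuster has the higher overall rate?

Simple: Adjuster 1 149/265 = 56.2%, the remote team 17/24 = 70.8% → the remote team
Moderate: Adjuster 1 34/72 = 47.2%, the remote team 38/61 = 62.3% → the remote team
Complex: Adjuster 1 4/18 = 22.2%, the remote team 74/219 = 33.8% → the remote team
Overall: Adjuster 1 187/355 = 52.7%, the remote team 129/304 = 42.4% → Adjuster 1
(The remote team wins every claim group but Adjuster 1 wins overall — the remote team's claims skew toward the low-rate complex group.)

Adjuster 1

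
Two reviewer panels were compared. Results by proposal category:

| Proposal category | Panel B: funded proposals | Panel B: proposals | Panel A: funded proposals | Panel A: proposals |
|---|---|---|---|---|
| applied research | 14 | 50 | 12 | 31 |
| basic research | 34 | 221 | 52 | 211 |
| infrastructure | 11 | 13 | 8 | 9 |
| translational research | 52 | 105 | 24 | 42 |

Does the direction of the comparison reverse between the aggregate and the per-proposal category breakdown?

No

Applied research: Panel B 14/50 = 28.0%, Panel A 12/31 = 38.7% → Panel A
Basic research: Panel B 34/221 = 15.4%, Panel A 52/211 = 24.6% → Panel A
Infrastructure: Panel B 11/13 = 84.6%, Panel A 8/9 = 88.9% → Panel A
Translational research: Panel B 52/105 = 49.5%, Panel A 24/42 = 57.1% → Panel A
Overall: Panel B 111/389 = 28.5%, Panel A 96/293 = 32.8% → Panel A
Panel A wins overall and in every proposal group — no reversal.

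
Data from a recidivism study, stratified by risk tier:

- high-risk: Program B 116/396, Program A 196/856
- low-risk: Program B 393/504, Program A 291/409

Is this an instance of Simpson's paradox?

High-risk: Program B 116/396 = 29.3%, Program A 196/856 = 22.9% → Program B
Low-risk: Program B 393/504 = 78.0%, Program A 291/409 = 71.1% → Program B
Overall: Program B 509/900 = 56.6%, Program A 487/1265 = 38.5% → Program B
Program B wins overall and in every risk group — no reversal.

No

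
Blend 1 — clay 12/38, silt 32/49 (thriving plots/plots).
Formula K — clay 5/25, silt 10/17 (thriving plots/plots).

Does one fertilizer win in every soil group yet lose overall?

Clay: Blend 1 12/38 = 31.6%, Formula K 5/25 = 20.0% → Blend 1
Silt: Blend 1 32/49 = 65.3%, Formula K 10/17 = 58.8% → Blend 1
Overall: Blend 1 44/87 = 50.6%, Formula K 15/42 = 35.7% → Blend 1
Blend 1 wins overall and in every soil group — no reversal.

No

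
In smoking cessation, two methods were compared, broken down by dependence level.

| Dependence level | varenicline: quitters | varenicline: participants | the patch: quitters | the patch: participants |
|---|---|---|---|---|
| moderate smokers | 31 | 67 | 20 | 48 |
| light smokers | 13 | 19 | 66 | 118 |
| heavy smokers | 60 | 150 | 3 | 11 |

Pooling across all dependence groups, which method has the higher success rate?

Moderate smokers: varenicline 31/67 = 46.3%, the patch 20/48 = 41.7% → varenicline
Light smokers: varenicline 13/19 = 68.4%, the patch 66/118 = 55.9% → varenicline
Heavy smokers: varenicline 60/150 = 40.0%, the patch 3/11 = 27.3% → varenicline
Overall: varenicline 104/236 = 44.1%, the patch 89/177 = 50.3% → the patch
(Varenicline wins every dependence group but the patch wins overall — varenicline's participants skew toward the low-rate heavy smokers group.)

the patch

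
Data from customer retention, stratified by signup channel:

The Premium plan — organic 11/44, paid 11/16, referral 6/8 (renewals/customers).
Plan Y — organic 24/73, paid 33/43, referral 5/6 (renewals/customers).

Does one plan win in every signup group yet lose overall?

No

Organic: the Premium plan 11/44 = 25.0%, Plan Y 24/73 = 32.9% → Plan Y
Paid: the Premium plan 11/16 = 68.8%, Plan Y 33/43 = 76.7% → Plan Y
Referral: the Premium plan 6/8 = 75.0%, Plan Y 5/6 = 83.3% → Plan Y
Overall: the Premium plan 28/68 = 41.2%, Plan Y 62/122 = 50.8% → Plan Y
Plan Y wins overall and in every signup group — no reversal.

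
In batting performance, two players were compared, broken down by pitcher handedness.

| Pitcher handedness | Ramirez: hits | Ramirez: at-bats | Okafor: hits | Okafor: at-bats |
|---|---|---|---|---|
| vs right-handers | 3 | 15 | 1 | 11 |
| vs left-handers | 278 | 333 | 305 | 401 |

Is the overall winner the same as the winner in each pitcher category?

Vs right-handers: Ramirez 3/15 = 20.0%, Okafor 1/11 = 9.1% → Ramirez
Vs left-handers: Ramirez 278/333 = 83.5%, Okafor 305/401 = 76.1% → Ramirez
Overall: Ramirez 281/348 = 80.7%, Okafor 306/412 = 74.3% → Ramirez
Ramirez wins overall and in every pitcher group — no reversal.

Yes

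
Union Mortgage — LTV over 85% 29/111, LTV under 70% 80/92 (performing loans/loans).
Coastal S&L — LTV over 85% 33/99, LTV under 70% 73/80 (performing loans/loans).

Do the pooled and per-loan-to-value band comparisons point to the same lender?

LTV over 85%: Union Mortgage 29/111 = 26.1%, Coastal S&L 33/99 = 33.3% → Coastal S&L
LTV under 70%: Union Mortgage 80/92 = 87.0%, Coastal S&L 73/80 = 91.2% → Coastal S&L
Overall: Union Mortgage 109/203 = 53.7%, Coastal S&L 106/179 = 59.2% → Coastal S&L
Coastal S&L wins overall and in every loan-to-value group — no reversal.

Yes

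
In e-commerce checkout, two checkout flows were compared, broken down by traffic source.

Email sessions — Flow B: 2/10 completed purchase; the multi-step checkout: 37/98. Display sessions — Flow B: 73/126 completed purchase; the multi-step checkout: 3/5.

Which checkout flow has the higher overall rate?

Flow B

Email: Flow B 2/10 = 20.0%, the multi-step checkout 37/98 = 37.8% → the multi-step checkout
Display: Flow B 73/126 = 57.9%, the multi-step checkout 3/5 = 60.0% → the multi-step checkout
Overall: Flow B 75/136 = 55.1%, the multi-step checkout 40/103 = 38.8% → Flow B
(The multi-step checkout wins every traffic group but Flow B wins overall — the multi-step checkout's sessions skew toward the low-rate email group.)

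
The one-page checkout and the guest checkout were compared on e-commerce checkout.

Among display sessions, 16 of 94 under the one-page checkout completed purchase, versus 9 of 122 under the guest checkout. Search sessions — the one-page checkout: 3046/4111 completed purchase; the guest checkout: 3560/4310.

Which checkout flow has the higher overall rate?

Display: the one-page checkout 16/94 = 17.0%, the guest checkout 9/122 = 7.4% → the one-page checkout
Search: the one-page checkout 3046/4111 = 74.1%, the guest checkout 3560/4310 = 82.6% → the guest checkout
Overall: the one-page checkout 3062/4205 = 72.8%, the guest checkout 3569/4432 = 80.5% → the guest checkout
(Neither sweeps every traffic group, but the guest checkout has the higher pooled rate.)

the guest checkout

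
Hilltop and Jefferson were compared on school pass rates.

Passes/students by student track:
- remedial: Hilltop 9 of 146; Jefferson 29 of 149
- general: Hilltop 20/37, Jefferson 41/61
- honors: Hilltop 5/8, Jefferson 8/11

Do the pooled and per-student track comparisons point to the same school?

Remedial: Hilltop 9/146 = 6.2%, Jefferson 29/149 = 19.5% → Jefferson
General: Hilltop 20/37 = 54.1%, Jefferson 41/61 = 67.2% → Jefferson
Honors: Hilltop 5/8 = 62.5%, Jefferson 8/11 = 72.7% → Jefferson
Overall: Hilltop 34/191 = 17.8%, Jefferson 78/221 = 35.3% → Jefferson
Jefferson wins overall and in every student group — no reversal.

Yes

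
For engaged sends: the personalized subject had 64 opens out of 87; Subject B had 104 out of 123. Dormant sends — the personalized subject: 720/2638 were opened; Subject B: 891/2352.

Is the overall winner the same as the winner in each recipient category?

Engaged: the personalized subject 64/87 = 73.6%, Subject B 104/123 = 84.6% → Subject B
Dormant: the personalized subject 720/2638 = 27.3%, Subject B 891/2352 = 37.9% → Subject B
Overall: the personalized subject 784/2725 = 28.8%, Subject B 995/2475 = 40.2% → Subject B
Subject B wins overall and in every recipient group — no reversal.

Yes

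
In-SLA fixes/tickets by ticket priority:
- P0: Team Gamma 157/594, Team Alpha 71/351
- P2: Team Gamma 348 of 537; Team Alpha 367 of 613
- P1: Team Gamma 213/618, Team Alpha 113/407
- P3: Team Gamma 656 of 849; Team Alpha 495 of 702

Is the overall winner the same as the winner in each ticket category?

P0: Team Gamma 157/594 = 26.4%, Team Alpha 71/351 = 20.2% → Team Gamma
P2: Team Gamma 348/537 = 64.8%, Team Alpha 367/613 = 59.9% → Team Gamma
P1: Team Gamma 213/618 = 34.5%, Team Alpha 113/407 = 27.8% → Team Gamma
P3: Team Gamma 656/849 = 77.3%, Team Alpha 495/702 = 70.5% → Team Gamma
Overall: Team Gamma 1374/2598 = 52.9%, Team Alpha 1046/2073 = 50.5% → Team Gamma
Team Gamma wins overall and in every ticket group — no reversal.

Yes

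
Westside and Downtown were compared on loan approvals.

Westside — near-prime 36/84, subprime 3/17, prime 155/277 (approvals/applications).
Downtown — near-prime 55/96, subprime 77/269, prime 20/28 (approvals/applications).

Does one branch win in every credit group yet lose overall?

Near-prime: Westside 36/84 = 42.9%, Downtown 55/96 = 57.3% → Downtown
Subprime: Westside 3/17 = 17.6%, Downtown 77/269 = 28.6% → Downtown
Prime: Westside 155/277 = 56.0%, Downtown 20/28 = 71.4% → Downtown
Overall: Westside 194/378 = 51.3%, Downtown 152/393 = 38.7% → Westside
Downtown wins each credit group but Westside wins overall — the comparison reverses. Downtown's applications skew toward subprime, which has a lower base rate.

Yes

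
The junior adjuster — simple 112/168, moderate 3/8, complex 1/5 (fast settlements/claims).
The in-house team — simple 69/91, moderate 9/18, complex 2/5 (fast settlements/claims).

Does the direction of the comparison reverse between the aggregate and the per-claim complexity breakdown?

No

Simple: the junior adjuster 112/168 = 66.7%, the in-house team 69/91 = 75.8% → the in-house team
Moderate: the junior adjuster 3/8 = 37.5%, the in-house team 9/18 = 50.0% → the in-house team
Complex: the junior adjuster 1/5 = 20.0%, the in-house team 2/5 = 40.0% → the in-house team
Overall: the junior adjuster 116/181 = 64.1%, the in-house team 80/114 = 70.2% → the in-house team
The in-house team wins overall and in every claim group — no reversal.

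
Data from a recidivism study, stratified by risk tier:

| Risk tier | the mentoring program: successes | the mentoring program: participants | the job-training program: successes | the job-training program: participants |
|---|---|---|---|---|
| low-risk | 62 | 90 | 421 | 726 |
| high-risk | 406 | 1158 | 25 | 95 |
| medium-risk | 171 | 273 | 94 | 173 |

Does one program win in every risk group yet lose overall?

Yes

Low-risk: the mentoring program 62/90 = 68.9%, the job-training program 421/726 = 58.0% → the mentoring program
High-risk: the mentoring program 406/1158 = 35.1%, the job-training program 25/95 = 26.3% → the mentoring program
Medium-risk: the mentoring program 171/273 = 62.6%, the job-training program 94/173 = 54.3% → the mentoring program
Overall: the mentoring program 639/1521 = 42.0%, the job-training program 540/994 = 54.3% → the job-training program
The mentoring program wins each risk group but the job-training program wins overall — the comparison reverses. The mentoring program's participants skew toward high-risk, which has a lower base rate.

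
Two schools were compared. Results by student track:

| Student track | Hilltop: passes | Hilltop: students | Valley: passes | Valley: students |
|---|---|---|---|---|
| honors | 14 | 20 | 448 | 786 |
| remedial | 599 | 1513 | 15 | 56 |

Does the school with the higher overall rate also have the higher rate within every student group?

Honors: Hilltop 14/20 = 70.0%, Valley 448/786 = 57.0% → Hilltop
Remedial: Hilltop 599/1513 = 39.6%, Valley 15/56 = 26.8% → Hilltop
Overall: Hilltop 613/1533 = 40.0%, Valley 463/842 = 55.0% → Valley
Hilltop wins each student group but Valley wins overall — the comparison reverses. Hilltop's students skew toward remedial, which has a lower base rate.

No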